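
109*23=2507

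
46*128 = 5888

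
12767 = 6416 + 6351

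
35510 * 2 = 71020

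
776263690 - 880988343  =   - 104724653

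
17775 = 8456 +9319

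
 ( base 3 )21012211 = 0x148c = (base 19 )EAG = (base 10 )5260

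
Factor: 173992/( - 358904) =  -239/493 = - 17^( - 1) * 29^( - 1 )*239^1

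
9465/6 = 1577 + 1/2 = 1577.50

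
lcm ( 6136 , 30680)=30680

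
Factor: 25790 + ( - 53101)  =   - 27311  =  - 31^1*881^1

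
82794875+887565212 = 970360087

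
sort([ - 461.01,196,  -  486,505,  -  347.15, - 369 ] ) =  [-486, - 461.01, - 369, - 347.15,196,505 ]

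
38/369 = 38/369 = 0.10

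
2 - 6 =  - 4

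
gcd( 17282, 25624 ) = 2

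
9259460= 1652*5605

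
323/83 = 323/83= 3.89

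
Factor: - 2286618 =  - 2^1*3^1*381103^1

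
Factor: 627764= 2^2*156941^1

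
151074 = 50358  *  3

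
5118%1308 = 1194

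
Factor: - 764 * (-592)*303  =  2^6*3^1 * 37^1 * 101^1* 191^1 = 137043264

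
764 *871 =665444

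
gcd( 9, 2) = 1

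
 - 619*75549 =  - 46764831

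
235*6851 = 1609985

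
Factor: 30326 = 2^1*59^1*257^1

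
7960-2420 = 5540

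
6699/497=957/71 =13.48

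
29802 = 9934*3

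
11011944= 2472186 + 8539758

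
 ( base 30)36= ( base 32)30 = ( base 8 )140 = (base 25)3L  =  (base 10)96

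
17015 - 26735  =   - 9720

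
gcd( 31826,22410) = 2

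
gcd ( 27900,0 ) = 27900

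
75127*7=525889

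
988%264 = 196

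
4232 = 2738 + 1494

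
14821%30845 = 14821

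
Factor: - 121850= - 2^1 * 5^2*2437^1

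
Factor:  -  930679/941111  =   - 83^1 * 103^( - 1)*9137^( - 1 )*11213^1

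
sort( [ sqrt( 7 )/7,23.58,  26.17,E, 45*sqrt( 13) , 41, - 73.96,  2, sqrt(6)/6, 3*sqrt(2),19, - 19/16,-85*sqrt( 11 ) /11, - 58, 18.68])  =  [-73.96, - 58,-85*sqrt(11 ) /11, - 19/16,sqrt( 7 ) /7 , sqrt ( 6)/6 , 2,E, 3 *sqrt ( 2 ),18.68, 19, 23.58,26.17, 41, 45*sqrt(13 )]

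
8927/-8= -8927/8 =- 1115.88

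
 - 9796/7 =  - 9796/7 = - 1399.43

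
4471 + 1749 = 6220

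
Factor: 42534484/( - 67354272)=  -  10633621/16838568 = -2^(-3 )*3^(-2)*17^(-1 ) * 13757^( - 1)*10633621^1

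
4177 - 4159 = 18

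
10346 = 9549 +797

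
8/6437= 8/6437 = 0.00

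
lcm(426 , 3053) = 18318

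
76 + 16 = 92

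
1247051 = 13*95927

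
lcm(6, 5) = 30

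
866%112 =82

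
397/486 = 397/486 = 0.82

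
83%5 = 3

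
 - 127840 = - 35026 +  - 92814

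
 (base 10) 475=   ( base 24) JJ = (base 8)733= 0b111011011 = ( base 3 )122121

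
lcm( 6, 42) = 42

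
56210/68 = 28105/34 =826.62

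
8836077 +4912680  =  13748757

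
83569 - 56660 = 26909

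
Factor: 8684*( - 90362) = - 2^3*13^1*167^1*45181^1 = -784703608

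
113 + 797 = 910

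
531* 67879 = 36043749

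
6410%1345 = 1030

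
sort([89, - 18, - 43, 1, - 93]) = [ - 93,-43, - 18, 1, 89]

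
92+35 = 127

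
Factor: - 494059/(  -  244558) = 2^(  -  1 ) * 557^1*887^1 * 122279^( - 1 )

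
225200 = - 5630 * ( - 40)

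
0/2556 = 0 = 0.00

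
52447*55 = 2884585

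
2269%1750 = 519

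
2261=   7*323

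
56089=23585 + 32504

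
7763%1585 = 1423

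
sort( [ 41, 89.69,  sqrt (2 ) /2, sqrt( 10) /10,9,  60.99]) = [sqrt ( 10 ) /10,sqrt( 2 ) /2, 9,  41 , 60.99 , 89.69 ] 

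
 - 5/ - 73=5/73=0.07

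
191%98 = 93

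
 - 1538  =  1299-2837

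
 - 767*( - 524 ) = 401908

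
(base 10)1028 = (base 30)148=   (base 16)404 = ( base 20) 2b8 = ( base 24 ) 1ik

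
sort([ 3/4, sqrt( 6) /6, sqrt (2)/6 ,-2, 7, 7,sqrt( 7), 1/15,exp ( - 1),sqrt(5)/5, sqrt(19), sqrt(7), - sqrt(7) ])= [ - sqrt( 7), - 2, 1/15, sqrt( 2)/6,exp ( - 1), sqrt (6 ) /6, sqrt( 5)/5, 3/4, sqrt ( 7 ) , sqrt(7), sqrt( 19 ), 7, 7]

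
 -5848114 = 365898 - 6214012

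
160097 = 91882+68215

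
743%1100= 743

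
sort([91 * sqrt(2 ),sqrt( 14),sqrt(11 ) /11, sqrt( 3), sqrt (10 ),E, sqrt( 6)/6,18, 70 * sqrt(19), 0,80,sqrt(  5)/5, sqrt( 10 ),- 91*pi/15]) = [ - 91*pi/15,0, sqrt(11 )/11 , sqrt(6) /6,sqrt( 5)/5, sqrt(3),E, sqrt( 10),sqrt(  10), sqrt(14), 18,80, 91 *sqrt(2),70*sqrt( 19)]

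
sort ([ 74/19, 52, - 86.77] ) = [  -  86.77, 74/19,52]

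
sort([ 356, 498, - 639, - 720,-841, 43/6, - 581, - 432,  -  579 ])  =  [  -  841,-720, -639, - 581, - 579, - 432,43/6, 356,498]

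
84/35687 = 84/35687 = 0.00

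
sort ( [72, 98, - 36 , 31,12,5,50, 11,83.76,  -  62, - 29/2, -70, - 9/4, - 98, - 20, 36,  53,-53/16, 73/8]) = [-98 , - 70, - 62,  -  36, - 20, - 29/2, - 53/16, - 9/4,5, 73/8,  11,12, 31,36 , 50,53 , 72 , 83.76, 98 ] 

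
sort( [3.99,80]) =[ 3.99, 80] 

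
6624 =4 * 1656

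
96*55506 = 5328576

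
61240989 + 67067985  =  128308974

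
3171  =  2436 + 735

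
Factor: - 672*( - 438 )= 294336= 2^6 * 3^2  *7^1*73^1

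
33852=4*8463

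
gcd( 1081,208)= 1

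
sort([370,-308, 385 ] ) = [ - 308, 370,385] 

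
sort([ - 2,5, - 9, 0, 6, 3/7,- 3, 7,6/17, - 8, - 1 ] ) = [ - 9 , - 8,-3 , - 2, - 1, 0, 6/17, 3/7, 5,6, 7]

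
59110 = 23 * 2570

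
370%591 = 370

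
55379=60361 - 4982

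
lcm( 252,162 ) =2268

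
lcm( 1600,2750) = 88000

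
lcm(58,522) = 522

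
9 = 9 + 0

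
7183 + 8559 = 15742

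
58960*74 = 4363040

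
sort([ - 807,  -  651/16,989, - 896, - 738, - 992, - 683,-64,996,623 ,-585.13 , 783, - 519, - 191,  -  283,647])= [ - 992, - 896, - 807, - 738, - 683 ,-585.13,  -  519, - 283,-191, - 64, - 651/16, 623,647, 783,989, 996 ]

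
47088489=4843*9723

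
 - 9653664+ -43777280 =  -53430944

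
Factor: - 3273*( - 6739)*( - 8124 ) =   -  179189012628 = - 2^2*3^2*23^1*293^1*677^1 * 1091^1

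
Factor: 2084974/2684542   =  1042487/1342271 =7^(-1) * 337^(-1)*569^( - 1) * 1042487^1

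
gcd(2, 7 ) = 1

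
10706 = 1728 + 8978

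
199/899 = 199/899 = 0.22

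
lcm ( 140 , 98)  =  980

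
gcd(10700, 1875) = 25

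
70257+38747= 109004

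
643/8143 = 643/8143 =0.08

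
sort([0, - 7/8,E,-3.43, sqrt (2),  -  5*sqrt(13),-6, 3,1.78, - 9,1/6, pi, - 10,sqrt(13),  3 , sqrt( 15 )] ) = [ - 5*sqrt(13), - 10, - 9, - 6,  -  3.43 , - 7/8,0,1/6, sqrt (2 ), 1.78, E,  3, 3,pi,sqrt( 13),sqrt( 15 )] 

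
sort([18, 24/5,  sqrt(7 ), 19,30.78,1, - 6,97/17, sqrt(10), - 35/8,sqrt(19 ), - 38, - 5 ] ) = [ -38, - 6 , -5, - 35/8,1,sqrt( 7),sqrt(10),sqrt(19 ),24/5,  97/17,18,19,30.78]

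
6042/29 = 6042/29 = 208.34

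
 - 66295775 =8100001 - 74395776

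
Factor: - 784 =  - 2^4*7^2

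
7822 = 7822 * 1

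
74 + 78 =152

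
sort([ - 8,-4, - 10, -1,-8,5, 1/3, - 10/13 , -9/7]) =[ - 10,-8, - 8, - 4,-9/7,-1, - 10/13, 1/3, 5 ] 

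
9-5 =4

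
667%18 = 1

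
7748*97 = 751556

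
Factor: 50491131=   3^1*41^1*410497^1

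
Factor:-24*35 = -840 = - 2^3 * 3^1*5^1*7^1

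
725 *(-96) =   -  69600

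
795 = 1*795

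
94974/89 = 1067 + 11/89 = 1067.12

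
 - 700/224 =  - 25/8 = - 3.12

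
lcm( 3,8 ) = 24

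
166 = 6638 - 6472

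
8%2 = 0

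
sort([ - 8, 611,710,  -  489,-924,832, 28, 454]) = [ - 924, - 489, - 8, 28, 454, 611 , 710,832]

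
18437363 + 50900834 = 69338197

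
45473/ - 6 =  - 7579 + 1/6 = - 7578.83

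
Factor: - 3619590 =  - 2^1*3^1*5^1*13^1*9281^1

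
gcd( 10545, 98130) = 15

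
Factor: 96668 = 2^2*11^1 *13^3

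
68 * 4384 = 298112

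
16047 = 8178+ 7869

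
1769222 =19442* 91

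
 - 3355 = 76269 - 79624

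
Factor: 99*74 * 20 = 2^3*3^2*5^1 * 11^1 * 37^1 = 146520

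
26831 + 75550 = 102381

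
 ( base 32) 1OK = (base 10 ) 1812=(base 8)3424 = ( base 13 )A95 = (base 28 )28K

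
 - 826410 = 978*( - 845 ) 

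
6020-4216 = 1804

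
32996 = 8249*4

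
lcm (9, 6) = 18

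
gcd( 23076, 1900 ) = 4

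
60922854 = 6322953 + 54599901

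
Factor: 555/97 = 3^1*5^1*37^1*97^(  -  1 ) 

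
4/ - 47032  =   - 1 + 11757/11758 = - 0.00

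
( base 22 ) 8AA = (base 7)14650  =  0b1000000000110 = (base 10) 4102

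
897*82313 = 73834761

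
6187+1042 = 7229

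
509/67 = 7 +40/67= 7.60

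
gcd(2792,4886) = 698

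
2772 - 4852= - 2080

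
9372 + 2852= 12224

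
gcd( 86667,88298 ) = 7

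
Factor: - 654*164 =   -  2^3* 3^1* 41^1*109^1 = - 107256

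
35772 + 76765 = 112537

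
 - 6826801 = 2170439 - 8997240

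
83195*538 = 44758910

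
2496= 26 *96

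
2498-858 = 1640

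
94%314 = 94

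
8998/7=8998/7 = 1285.43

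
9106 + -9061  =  45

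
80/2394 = 40/1197 = 0.03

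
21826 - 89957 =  - 68131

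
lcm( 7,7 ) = 7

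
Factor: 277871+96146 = 374017 = 7^2*17^1 * 449^1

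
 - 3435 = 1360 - 4795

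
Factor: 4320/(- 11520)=  -  2^( -3 )*3^1 = -  3/8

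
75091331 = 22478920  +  52612411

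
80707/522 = 154 + 11/18 = 154.61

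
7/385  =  1/55  =  0.02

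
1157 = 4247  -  3090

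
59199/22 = 2690 + 19/22 = 2690.86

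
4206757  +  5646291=9853048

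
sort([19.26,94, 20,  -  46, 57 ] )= [ - 46, 19.26, 20 , 57,94]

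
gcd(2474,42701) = 1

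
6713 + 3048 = 9761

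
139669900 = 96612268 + 43057632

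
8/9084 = 2/2271= 0.00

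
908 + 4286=5194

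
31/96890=31/96890 =0.00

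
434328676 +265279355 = 699608031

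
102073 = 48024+54049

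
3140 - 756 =2384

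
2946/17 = 173 + 5/17 = 173.29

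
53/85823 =53/85823 = 0.00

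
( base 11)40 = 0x2C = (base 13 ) 35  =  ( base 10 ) 44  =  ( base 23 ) 1l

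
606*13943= 8449458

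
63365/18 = 3520 + 5/18 = 3520.28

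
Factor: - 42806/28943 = - 2^1*17^1*103^(-1)*281^(-1)*1259^1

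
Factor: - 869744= - 2^4 * 19^1*2861^1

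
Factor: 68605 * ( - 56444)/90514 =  - 2^1*5^1 * 103^1*137^1*167^( - 1)*271^( - 1 ) * 13721^1 = - 1936170310/45257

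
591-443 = 148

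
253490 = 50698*5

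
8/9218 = 4/4609 = 0.00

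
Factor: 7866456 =2^3 * 3^1*13^1*19^1 * 1327^1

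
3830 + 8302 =12132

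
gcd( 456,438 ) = 6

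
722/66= 361/33= 10.94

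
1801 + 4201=6002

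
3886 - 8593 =-4707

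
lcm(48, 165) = 2640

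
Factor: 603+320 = 923 = 13^1*  71^1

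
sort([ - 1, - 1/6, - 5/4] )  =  [ - 5/4,-1,  -  1/6] 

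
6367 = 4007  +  2360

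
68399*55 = 3761945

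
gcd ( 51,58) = 1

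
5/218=5/218= 0.02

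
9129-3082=6047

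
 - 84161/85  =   - 84161/85 = -990.13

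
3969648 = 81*49008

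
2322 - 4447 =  - 2125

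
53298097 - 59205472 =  - 5907375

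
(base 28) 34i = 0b100110110010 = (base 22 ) 52I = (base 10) 2482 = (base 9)3357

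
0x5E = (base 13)73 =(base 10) 94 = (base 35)2o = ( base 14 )6A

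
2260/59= 38+18/59= 38.31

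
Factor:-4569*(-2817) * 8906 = 114627994938 = 2^1*3^3*61^1*73^1 * 313^1 * 1523^1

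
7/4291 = 1/613 =0.00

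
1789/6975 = 1789/6975= 0.26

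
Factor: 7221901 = 191^1*37811^1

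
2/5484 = 1/2742 = 0.00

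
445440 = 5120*87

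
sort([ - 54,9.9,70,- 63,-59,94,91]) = [ - 63,-59,-54,9.9,70, 91,94]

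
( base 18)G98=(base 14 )1d46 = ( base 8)12352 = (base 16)14ea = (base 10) 5354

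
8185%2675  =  160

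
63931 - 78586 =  - 14655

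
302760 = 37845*8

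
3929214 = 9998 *393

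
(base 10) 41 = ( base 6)105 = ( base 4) 221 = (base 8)51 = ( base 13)32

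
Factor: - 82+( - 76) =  - 2^1*79^1 =- 158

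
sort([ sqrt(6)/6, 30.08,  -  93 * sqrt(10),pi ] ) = [ - 93*sqrt( 10), sqrt(6 )/6,pi , 30.08 ] 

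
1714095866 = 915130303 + 798965563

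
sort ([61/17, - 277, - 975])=[ -975 ,  -  277,61/17]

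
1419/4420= 1419/4420 = 0.32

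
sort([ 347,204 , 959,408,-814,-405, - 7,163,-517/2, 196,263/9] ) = [ - 814, -405, - 517/2,- 7,263/9,163,196, 204, 347,408,959 ]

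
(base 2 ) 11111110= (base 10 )254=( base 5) 2004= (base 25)a4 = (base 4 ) 3332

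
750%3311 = 750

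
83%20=3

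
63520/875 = 12704/175 = 72.59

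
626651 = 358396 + 268255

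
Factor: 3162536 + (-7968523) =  - 4805987 = -53^1 * 90679^1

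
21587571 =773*27927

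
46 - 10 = 36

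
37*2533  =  93721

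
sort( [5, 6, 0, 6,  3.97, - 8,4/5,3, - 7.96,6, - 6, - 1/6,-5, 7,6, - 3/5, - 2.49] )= [ - 8, -7.96, - 6, - 5 , - 2.49, - 3/5, - 1/6, 0,4/5, 3,3.97,5,6,  6,6,6, 7 ] 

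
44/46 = 22/23 = 0.96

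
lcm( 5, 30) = 30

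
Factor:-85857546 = - 2^1*3^1* 14309591^1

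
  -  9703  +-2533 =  - 12236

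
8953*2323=20797819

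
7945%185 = 175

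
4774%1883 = 1008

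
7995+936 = 8931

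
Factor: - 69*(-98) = 2^1*3^1*7^2*23^1 = 6762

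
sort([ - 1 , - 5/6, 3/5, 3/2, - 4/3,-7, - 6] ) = [-7, - 6, - 4/3, - 1,-5/6,3/5 , 3/2]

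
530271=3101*171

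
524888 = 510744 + 14144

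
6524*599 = 3907876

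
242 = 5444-5202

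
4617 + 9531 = 14148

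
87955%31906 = 24143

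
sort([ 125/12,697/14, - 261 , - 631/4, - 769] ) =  [ - 769,-261, - 631/4, 125/12, 697/14] 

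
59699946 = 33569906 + 26130040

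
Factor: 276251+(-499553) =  - 223302 = -2^1*3^1 * 37217^1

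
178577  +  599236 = 777813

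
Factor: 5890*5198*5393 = 165113274460 = 2^2 *5^1*19^1*23^1 *31^1*113^1*5393^1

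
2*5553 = 11106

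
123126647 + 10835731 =133962378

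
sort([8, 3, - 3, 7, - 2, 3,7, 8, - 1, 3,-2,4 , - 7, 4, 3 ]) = [ - 7, - 3, - 2,-2, - 1, 3,3, 3, 3, 4, 4, 7,  7,8,8]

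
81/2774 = 81/2774 = 0.03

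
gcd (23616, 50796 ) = 36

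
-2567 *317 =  - 813739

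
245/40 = 6 + 1/8 = 6.12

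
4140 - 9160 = -5020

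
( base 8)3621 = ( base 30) 24h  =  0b11110010001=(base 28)2d5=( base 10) 1937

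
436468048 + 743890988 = 1180359036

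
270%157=113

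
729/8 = 729/8  =  91.12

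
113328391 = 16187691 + 97140700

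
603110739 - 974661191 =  - 371550452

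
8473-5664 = 2809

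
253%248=5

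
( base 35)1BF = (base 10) 1625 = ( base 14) 841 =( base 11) 1248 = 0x659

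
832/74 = 11 + 9/37 = 11.24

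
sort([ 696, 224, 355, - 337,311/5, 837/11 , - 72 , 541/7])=[- 337, - 72,311/5,837/11, 541/7,224,355, 696]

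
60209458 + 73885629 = 134095087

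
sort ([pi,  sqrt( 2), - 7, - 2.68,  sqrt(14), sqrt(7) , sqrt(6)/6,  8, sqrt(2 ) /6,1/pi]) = [  -  7, - 2.68, sqrt ( 2 )/6, 1/pi, sqrt( 6)/6, sqrt(2 ), sqrt( 7), pi,sqrt( 14), 8 ] 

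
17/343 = 17/343  =  0.05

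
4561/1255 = 4561/1255 = 3.63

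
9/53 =9/53 = 0.17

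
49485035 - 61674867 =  - 12189832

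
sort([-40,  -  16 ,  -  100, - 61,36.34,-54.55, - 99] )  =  [ - 100, - 99, - 61,-54.55,  -  40, - 16,36.34] 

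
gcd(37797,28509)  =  129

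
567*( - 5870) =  - 3328290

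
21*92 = 1932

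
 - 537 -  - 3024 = 2487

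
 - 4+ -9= - 13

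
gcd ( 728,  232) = 8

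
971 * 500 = 485500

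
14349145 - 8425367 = 5923778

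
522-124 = 398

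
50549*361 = 18248189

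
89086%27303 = 7177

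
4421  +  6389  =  10810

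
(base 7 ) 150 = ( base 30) 2O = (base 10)84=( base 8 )124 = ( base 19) 48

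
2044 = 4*511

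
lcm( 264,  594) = 2376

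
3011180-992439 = 2018741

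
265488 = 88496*3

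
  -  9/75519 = -1/8391= -0.00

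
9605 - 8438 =1167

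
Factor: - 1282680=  - 2^3*3^2*5^1*7^1 *509^1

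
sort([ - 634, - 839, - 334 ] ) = [ - 839, - 634, - 334]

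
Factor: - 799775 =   -  5^2*31991^1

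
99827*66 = 6588582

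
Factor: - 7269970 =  - 2^1 * 5^1*19^1*83^1*461^1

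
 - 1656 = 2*( - 828 ) 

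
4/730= 2/365 = 0.01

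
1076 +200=1276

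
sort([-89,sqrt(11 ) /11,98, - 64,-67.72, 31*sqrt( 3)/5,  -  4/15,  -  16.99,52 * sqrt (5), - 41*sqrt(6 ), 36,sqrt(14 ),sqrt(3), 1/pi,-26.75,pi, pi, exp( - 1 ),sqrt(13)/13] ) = [  -  41*sqrt(6),-89,  -  67.72 ,  -  64 ,-26.75 ,-16.99,- 4/15, sqrt(13)/13, sqrt(11)/11,  1/pi  ,  exp( - 1), sqrt(3), pi, pi,sqrt( 14 ),31 *sqrt(3) /5, 36,98,52*sqrt(5)]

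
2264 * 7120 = 16119680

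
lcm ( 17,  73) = 1241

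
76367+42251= 118618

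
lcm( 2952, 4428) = 8856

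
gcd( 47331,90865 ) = 1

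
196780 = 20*9839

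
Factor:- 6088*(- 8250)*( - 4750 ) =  - 238573500000 = - 2^5*3^1*5^6*11^1*19^1*761^1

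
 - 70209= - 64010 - 6199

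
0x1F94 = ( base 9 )12072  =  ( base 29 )9hm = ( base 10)8084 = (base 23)F6B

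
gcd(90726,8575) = 1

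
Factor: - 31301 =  - 113^1 * 277^1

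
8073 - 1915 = 6158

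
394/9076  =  197/4538= 0.04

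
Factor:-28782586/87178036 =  - 14391293/43589018 = - 2^( - 1)*7^1*11^( - 1 )*73^1 * 107^( - 1 )*18517^( - 1)*28163^1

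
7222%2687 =1848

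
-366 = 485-851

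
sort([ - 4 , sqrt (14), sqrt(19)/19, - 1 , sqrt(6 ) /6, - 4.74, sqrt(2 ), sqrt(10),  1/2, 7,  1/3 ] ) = [ - 4.74 , - 4, - 1,  sqrt(19 )/19,1/3,sqrt(6)/6 , 1/2, sqrt(2), sqrt(10 ), sqrt(14) , 7]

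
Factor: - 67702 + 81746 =2^2*3511^1 = 14044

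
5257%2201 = 855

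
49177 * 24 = 1180248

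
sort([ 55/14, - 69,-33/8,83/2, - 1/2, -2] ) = [ - 69,  -  33/8, - 2,- 1/2,  55/14,  83/2 ] 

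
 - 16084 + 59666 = 43582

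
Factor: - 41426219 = - 3371^1*12289^1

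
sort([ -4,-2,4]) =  [ - 4 , - 2  ,  4]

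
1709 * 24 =41016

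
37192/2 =18596 =18596.00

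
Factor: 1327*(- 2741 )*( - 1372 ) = 4990385204 = 2^2*7^3 * 1327^1 * 2741^1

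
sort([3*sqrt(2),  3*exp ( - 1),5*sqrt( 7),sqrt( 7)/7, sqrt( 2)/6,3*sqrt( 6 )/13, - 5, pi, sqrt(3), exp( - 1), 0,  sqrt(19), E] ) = [ - 5, 0 , sqrt( 2)/6,exp(  -  1), sqrt( 7)/7, 3*sqrt(6)/13,3*exp(- 1), sqrt ( 3 ), E,pi, 3*sqrt( 2) , sqrt ( 19), 5*sqrt(7 )]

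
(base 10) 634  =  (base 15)2C4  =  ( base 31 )KE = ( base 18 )1H4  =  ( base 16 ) 27a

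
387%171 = 45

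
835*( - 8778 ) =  - 7329630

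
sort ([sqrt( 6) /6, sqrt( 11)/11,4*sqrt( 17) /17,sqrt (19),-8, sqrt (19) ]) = [-8, sqrt (11)/11, sqrt( 6 )/6,4* sqrt (17 ) /17, sqrt(19), sqrt(19)]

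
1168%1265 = 1168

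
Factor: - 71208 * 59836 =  - 4260801888 = - 2^5 * 3^2 * 7^1*23^1*43^1*2137^1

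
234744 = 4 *58686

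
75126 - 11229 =63897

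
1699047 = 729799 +969248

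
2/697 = 2/697=0.00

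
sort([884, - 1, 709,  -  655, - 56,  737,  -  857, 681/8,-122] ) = [ - 857 ,  -  655, - 122, - 56, - 1, 681/8,709,737, 884 ] 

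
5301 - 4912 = 389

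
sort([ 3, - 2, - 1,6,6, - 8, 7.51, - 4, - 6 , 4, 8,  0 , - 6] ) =[ - 8, - 6, - 6, - 4, - 2,  -  1,0,3,4, 6,6, 7.51,8]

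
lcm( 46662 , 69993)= 139986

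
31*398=12338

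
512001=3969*129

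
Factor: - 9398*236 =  - 2217928  =  - 2^3*37^1*59^1*127^1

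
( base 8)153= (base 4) 1223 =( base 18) 5H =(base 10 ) 107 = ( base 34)35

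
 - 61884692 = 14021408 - 75906100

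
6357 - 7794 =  - 1437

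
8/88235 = 8/88235 = 0.00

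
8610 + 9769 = 18379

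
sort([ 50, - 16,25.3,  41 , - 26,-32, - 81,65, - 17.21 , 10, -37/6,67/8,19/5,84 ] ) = [ - 81, - 32,- 26, - 17.21, - 16, - 37/6,19/5, 67/8, 10,25.3,41, 50, 65,84 ] 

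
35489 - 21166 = 14323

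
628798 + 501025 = 1129823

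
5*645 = 3225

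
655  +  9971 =10626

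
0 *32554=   0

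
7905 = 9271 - 1366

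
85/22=3 + 19/22  =  3.86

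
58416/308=189 + 51/77=189.66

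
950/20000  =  19/400 = 0.05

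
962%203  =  150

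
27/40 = 27/40= 0.68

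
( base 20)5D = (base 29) 3Q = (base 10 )113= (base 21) 58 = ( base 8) 161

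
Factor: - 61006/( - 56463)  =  94/87 =2^1*3^( - 1)*29^(-1) *47^1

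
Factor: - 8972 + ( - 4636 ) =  - 13608 = - 2^3*3^5 * 7^1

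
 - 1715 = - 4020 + 2305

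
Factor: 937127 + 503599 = 2^1 * 3^1*7^1 * 34303^1 = 1440726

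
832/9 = 832/9 = 92.44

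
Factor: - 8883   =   - 3^3*7^1* 47^1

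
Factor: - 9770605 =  - 5^1*13^1* 191^1*787^1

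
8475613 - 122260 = 8353353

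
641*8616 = 5522856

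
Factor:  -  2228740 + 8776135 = 3^1*5^1*43^1*10151^1 = 6547395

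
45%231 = 45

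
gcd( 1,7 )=1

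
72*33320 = 2399040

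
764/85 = 8 + 84/85 = 8.99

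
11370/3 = 3790=3790.00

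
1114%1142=1114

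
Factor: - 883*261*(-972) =224010036  =  2^2*3^7*29^1*883^1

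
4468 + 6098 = 10566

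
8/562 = 4/281 = 0.01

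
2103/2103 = 1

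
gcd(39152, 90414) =2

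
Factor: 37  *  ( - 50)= -2^1 * 5^2*37^1 = - 1850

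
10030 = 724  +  9306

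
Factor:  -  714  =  -2^1*3^1*7^1 *17^1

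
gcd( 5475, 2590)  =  5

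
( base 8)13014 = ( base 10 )5644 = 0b1011000001100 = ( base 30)684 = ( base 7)22312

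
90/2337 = 30/779 = 0.04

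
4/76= 1/19 = 0.05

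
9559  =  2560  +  6999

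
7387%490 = 37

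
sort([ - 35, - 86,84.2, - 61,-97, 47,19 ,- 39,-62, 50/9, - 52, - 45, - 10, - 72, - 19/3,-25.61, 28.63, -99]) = [ - 99,-97,  -  86, - 72 , - 62,  -  61 , - 52, - 45, - 39,-35, - 25.61, - 10, - 19/3,  50/9, 19,28.63, 47,84.2 ] 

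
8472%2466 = 1074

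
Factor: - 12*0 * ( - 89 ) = 0^1= 0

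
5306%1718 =152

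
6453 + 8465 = 14918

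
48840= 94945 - 46105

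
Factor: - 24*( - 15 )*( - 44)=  - 2^5*3^2 * 5^1 * 11^1 = -15840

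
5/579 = 5/579 =0.01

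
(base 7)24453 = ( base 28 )84O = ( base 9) 8710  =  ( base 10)6408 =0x1908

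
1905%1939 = 1905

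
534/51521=534/51521 = 0.01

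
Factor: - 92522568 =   -  2^3*3^1*17^1*41^1 * 5531^1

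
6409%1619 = 1552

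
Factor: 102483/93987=3^(  -  1)*59^ ( - 1 )*193^1 = 193/177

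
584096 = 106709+477387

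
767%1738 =767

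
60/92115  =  4/6141  =  0.00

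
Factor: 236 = 2^2*59^1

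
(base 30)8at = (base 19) 11g5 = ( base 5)220104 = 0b1110101101001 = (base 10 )7529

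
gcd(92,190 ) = 2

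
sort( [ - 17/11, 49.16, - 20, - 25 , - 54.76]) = [ - 54.76, - 25, - 20, - 17/11,49.16] 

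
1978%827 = 324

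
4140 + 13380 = 17520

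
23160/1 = 23160 = 23160.00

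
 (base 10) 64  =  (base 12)54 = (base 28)28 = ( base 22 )2K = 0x40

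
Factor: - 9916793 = - 41^1* 241873^1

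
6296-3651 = 2645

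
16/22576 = 1/1411=0.00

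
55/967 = 55/967= 0.06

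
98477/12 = 98477/12 = 8206.42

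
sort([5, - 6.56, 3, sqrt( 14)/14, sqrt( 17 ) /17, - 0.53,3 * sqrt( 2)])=[-6.56, - 0.53, sqrt( 17) /17 , sqrt( 14) /14, 3, 3*sqrt (2 ), 5]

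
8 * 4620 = 36960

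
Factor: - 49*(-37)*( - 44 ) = -2^2 * 7^2*11^1*37^1  =  - 79772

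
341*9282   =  3165162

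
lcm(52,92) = 1196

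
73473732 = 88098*834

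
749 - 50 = 699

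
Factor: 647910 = 2^1 * 3^2*5^1*23^1 * 313^1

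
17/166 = 17/166 = 0.10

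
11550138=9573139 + 1976999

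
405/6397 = 405/6397=0.06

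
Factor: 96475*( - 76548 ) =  - 2^2* 3^1*5^2*17^1*227^1* 6379^1 = - 7384968300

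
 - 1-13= -14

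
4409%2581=1828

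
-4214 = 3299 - 7513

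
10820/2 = 5410 = 5410.00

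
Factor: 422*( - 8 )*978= - 2^5*3^1*163^1*211^1 = - 3301728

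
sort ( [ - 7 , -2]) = [-7, - 2 ]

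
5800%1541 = 1177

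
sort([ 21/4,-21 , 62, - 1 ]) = [ - 21, - 1, 21/4,  62]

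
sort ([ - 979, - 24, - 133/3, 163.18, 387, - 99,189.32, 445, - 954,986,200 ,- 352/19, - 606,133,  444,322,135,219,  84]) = [-979, - 954, - 606, - 99, - 133/3,-24, - 352/19,84, 133,135, 163.18,189.32,  200, 219, 322,387,444,445,986 ] 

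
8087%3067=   1953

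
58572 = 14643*4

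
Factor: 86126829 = 3^1*19^1*193^1 * 7829^1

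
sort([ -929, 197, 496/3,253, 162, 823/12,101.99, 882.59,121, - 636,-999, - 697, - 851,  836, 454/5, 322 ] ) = [- 999,  -  929,-851, - 697,-636, 823/12,454/5,101.99, 121 , 162  ,  496/3 , 197,253, 322, 836,882.59]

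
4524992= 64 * 70703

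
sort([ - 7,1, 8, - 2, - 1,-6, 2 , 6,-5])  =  [ - 7,-6, - 5, - 2,-1, 1,  2 , 6,8]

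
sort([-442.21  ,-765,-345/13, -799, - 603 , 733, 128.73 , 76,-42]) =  [-799,- 765, - 603, - 442.21,  -  42,-345/13,  76,128.73, 733]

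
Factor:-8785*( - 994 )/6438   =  3^(  -  1) *5^1*7^2*29^( - 1)*37^( - 1 )*71^1*251^1 = 4366145/3219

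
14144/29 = 14144/29 = 487.72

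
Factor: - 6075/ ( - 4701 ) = 3^4*5^2*1567^(-1 )  =  2025/1567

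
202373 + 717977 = 920350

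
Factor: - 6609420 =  - 2^2 * 3^2*5^1*73^1*503^1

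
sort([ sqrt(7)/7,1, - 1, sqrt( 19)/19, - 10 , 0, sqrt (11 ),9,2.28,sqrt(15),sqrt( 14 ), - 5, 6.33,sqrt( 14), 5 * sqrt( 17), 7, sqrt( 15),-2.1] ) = [- 10,-5,-2.1, - 1,0,sqrt( 19)/19,sqrt( 7)/7,1, 2.28 , sqrt(11),sqrt( 14), sqrt (14),  sqrt( 15) , sqrt (15 ),6.33,7, 9,  5*sqrt(17)]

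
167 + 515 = 682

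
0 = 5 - 5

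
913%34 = 29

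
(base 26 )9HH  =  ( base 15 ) 1E13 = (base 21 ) EHC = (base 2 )1100110001111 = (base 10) 6543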